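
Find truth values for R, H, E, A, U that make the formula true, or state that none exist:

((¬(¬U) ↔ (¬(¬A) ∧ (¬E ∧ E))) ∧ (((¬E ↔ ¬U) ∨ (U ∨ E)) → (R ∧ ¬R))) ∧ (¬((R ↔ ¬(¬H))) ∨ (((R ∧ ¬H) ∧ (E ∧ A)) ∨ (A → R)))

UNSATISFIABLE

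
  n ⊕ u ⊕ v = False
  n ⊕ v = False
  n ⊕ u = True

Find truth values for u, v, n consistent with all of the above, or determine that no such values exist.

u = False, v = True, n = True

n ⊕ u ⊕ v = T ⊕ F ⊕ T = False ✓
n ⊕ v = T ⊕ T = False ✓
n ⊕ u = T ⊕ F = True ✓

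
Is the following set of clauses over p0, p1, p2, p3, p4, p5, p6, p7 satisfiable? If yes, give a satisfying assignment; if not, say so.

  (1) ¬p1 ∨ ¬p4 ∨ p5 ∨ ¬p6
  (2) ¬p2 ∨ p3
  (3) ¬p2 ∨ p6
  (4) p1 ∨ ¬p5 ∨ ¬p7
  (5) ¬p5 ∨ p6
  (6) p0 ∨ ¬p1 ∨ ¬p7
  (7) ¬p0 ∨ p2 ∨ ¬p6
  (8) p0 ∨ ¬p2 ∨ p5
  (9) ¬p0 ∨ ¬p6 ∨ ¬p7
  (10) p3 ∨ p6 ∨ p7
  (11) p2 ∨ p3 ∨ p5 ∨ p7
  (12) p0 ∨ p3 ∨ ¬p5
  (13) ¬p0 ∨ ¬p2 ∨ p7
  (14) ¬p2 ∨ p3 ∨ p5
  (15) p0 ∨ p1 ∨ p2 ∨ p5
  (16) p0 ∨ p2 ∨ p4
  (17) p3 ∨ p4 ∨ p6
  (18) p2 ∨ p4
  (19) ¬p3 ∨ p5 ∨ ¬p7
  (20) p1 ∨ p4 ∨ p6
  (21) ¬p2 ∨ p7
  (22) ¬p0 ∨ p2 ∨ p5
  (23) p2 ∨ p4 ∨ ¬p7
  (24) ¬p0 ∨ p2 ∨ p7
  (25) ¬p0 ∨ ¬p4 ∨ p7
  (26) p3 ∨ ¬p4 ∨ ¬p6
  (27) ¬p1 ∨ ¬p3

p0: False, p1: False, p2: False, p3: True, p4: True, p5: True, p6: True, p7: False

Set p0 = False.
Set p1 = False.
Try p2 = True:
  (¬p2 ∨ p3) forces p3 = True.
  (¬p2 ∨ p6) forces p6 = True.
  (p0 ∨ ¬p2 ∨ p5) forces p5 = True.
  (p1 ∨ ¬p5 ∨ ¬p7) forces p7 = False.
  clause (¬p2 ∨ p7) is falsified — backtrack.
So p2 = False.
  then (p0 ∨ p1 ∨ p2 ∨ p5) forces p5 = True.
  then (p0 ∨ p2 ∨ p4) forces p4 = True.
  then (p1 ∨ ¬p5 ∨ ¬p7) forces p7 = False.
  then (¬p5 ∨ p6) forces p6 = True.
  then (p0 ∨ p3 ∨ ¬p5) forces p3 = True.
All clauses satisfied.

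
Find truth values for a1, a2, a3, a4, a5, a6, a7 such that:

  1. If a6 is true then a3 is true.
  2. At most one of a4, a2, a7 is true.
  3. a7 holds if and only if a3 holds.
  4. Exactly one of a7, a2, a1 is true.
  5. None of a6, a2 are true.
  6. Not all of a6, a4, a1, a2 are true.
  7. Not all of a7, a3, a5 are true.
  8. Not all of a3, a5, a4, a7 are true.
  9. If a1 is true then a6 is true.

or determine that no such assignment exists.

a1: False, a2: False, a3: True, a4: False, a5: False, a6: False, a7: True

  (1) a6=F ⇒ a3: vacuous ✓
  (2) {a4, a2, a7}: 1 true — at most one ✓
  (3) a7=T, a3=T — same ✓
  (4) {a7, a2, a1}: 1 true — exactly one ✓
  (5) {a6, a2}: 0 true — none ✓
  (6) {a6, a4, a1, a2}: 0/4 true — not all ✓
  (7) {a7, a3, a5}: 2/3 true — not all ✓
  (8) {a3, a5, a4, a7}: 2/4 true — not all ✓
  (9) a1=F ⇒ a6: vacuous ✓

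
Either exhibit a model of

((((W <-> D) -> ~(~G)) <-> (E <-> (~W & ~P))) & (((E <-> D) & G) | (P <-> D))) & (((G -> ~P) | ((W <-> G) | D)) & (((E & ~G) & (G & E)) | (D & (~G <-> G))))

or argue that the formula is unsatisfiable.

Unsatisfiable

The conjunct ((E & ~G) & (G & E)) | (D & (~G <-> G)) is unsatisfiable on its own:
  E=F, G=F, D=F: evaluates to False.
  E=F, G=F, D=T: evaluates to False.
  E=F, G=T, D=F: evaluates to False.
  E=F, G=T, D=T: evaluates to False.
  E=T, G=F, D=F: evaluates to False.
  E=T, G=F, D=T: evaluates to False.
  E=T, G=T, D=F: evaluates to False.
  E=T, G=T, D=T: evaluates to False.
So the whole conjunction is unsatisfiable.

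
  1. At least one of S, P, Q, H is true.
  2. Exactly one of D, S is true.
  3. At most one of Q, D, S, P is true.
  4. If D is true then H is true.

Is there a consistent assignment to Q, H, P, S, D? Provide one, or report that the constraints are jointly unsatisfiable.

Q = False; H = True; P = False; S = False; D = True

  (1) {S, P, Q, H}: 1 true — at least one ✓
  (2) {D, S}: 1 true — exactly one ✓
  (3) {Q, D, S, P}: 1 true — at most one ✓
  (4) D=T ⇒ H: T ✓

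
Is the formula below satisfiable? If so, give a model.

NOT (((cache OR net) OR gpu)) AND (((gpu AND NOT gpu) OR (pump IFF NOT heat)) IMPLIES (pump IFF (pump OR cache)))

net = False, heat = False, cache = False, gpu = False, pump = True

  NOT (((cache OR net) OR gpu)) = True
    (cache OR net) OR gpu = False
      cache OR net = False
  ((gpu AND NOT gpu) OR (pump IFF NOT heat)) IMPLIES (pump IFF (pump OR cache)) = True
    (gpu AND NOT gpu) OR (pump IFF NOT heat) = True
      gpu AND NOT gpu = False
        NOT gpu = True
      pump IFF NOT heat = True
        NOT heat = True
    pump IFF (pump OR cache) = True
      pump OR cache = True
Both conjuncts True, so the formula holds.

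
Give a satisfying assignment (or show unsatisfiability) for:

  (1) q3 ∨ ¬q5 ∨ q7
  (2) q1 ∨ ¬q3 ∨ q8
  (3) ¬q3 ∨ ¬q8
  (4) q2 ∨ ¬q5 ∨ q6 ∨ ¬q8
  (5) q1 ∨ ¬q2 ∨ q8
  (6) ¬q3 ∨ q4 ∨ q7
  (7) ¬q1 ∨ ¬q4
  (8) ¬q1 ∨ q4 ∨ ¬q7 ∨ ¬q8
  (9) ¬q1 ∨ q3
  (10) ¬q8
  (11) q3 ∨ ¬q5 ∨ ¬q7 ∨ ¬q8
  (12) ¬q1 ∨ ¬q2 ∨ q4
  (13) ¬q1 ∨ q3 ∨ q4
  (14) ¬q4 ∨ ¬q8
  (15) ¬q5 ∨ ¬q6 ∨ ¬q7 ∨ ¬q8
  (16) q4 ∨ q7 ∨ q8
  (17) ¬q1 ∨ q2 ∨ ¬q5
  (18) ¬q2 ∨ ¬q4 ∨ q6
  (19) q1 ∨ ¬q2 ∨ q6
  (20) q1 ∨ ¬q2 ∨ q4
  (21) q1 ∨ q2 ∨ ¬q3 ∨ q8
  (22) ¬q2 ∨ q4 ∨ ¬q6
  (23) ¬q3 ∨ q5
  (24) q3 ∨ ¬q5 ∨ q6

q1 = False; q2 = False; q3 = False; q4 = False; q5 = False; q6 = True; q7 = True; q8 = False

Unit clause (¬q8) forces q8 = False.
Set q1 = False.
  then (q1 ∨ ¬q3 ∨ q8) forces q3 = False.
  then (q1 ∨ ¬q2 ∨ q8) forces q2 = False.
Set q4 = False.
  then (q4 ∨ q7 ∨ q8) forces q7 = True.
Set q5 = False.
Set q6 = True.
All clauses satisfied.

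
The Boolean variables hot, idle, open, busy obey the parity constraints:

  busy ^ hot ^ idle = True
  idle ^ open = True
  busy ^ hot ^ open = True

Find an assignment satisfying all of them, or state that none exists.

UNSATISFIABLE

Adding constraints 1, 2, 3 mod 2: every variable appears an even number of times on the left, so the left side is 0.
But the right sides sum to 1 (mod 2). 0 ≠ 1 — the system is inconsistent.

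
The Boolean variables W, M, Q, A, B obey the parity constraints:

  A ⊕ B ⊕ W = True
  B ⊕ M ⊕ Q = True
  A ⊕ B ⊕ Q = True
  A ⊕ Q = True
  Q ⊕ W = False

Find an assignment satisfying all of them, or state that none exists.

W = True, M = False, Q = True, A = False, B = False

A ⊕ B ⊕ W = F ⊕ F ⊕ T = True ✓
B ⊕ M ⊕ Q = F ⊕ F ⊕ T = True ✓
A ⊕ B ⊕ Q = F ⊕ F ⊕ T = True ✓
A ⊕ Q = F ⊕ T = True ✓
Q ⊕ W = T ⊕ T = False ✓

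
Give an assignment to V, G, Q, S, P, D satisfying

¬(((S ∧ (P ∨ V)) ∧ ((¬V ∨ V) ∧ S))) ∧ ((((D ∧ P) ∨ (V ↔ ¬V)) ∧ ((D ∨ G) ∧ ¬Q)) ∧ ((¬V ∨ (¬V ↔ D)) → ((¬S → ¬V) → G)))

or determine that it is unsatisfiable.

V: True, G: False, Q: False, S: False, P: True, D: True

  ¬(((S ∧ (P ∨ V)) ∧ ((¬V ∨ V) ∧ S))) = True
    (S ∧ (P ∨ V)) ∧ ((¬V ∨ V) ∧ S) = False
      S ∧ (P ∨ V) = False
        P ∨ V = True
      (¬V ∨ V) ∧ S = False
        ¬V ∨ V = True
          ¬V = False
  (((D ∧ P) ∨ (V ↔ ¬V)) ∧ ((D ∨ G) ∧ ¬Q)) ∧ ((¬V ∨ (¬V ↔ D)) → ((¬S → ¬V) → G)) = True
    ((D ∧ P) ∨ (V ↔ ¬V)) ∧ ((D ∨ G) ∧ ¬Q) = True
      (D ∧ P) ∨ (V ↔ ¬V) = True
        D ∧ P = True
        V ↔ ¬V = False
          ¬V = False
      (D ∨ G) ∧ ¬Q = True
        D ∨ G = True
        ¬Q = True
    (¬V ∨ (¬V ↔ D)) → ((¬S → ¬V) → G) = True
      ¬V ∨ (¬V ↔ D) = False
        ¬V = False
        ¬V ↔ D = False
          ¬V = False
      (¬S → ¬V) → G = True
        ¬S → ¬V = False
          ¬S = True
          ¬V = False
Both conjuncts True, so the formula holds.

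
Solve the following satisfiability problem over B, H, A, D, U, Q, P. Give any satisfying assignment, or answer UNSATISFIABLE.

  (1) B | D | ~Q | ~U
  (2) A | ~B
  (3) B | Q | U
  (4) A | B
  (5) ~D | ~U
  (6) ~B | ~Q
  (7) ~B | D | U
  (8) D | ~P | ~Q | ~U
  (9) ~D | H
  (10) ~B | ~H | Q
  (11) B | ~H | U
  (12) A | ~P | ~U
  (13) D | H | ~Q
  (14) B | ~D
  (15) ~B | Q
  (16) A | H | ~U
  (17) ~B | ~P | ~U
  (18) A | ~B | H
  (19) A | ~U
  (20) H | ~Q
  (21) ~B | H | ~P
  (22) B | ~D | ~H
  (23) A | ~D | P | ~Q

Try B = True:
  (A | ~B) forces A = True.
  (~B | ~Q) forces Q = False.
  clause (~B | Q) is falsified — backtrack.
So B = False.
  then (A | B) forces A = True.
  then (B | ~D) forces D = False.
Set H = True.
  then (B | ~H | U) forces U = True.
  then (B | D | ~Q | ~U) forces Q = False.
Set P = False.
All clauses satisfied.

B = False; H = True; A = True; D = False; U = True; Q = False; P = False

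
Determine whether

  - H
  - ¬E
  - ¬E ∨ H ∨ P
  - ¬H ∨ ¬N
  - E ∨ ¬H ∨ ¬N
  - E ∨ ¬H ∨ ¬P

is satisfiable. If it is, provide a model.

E: False, H: True, P: False, N: False

Unit clause (H) forces H = True.
Unit clause (¬E) forces E = False.
In (¬H ∨ ¬N) only ¬N is left, so N = False.
In (E ∨ ¬H ∨ ¬P) only ¬P is left, so P = False.
Check each clause:
  (H): H holds.
  (¬E): ¬E holds.
  (¬E ∨ H ∨ P): ¬E holds.
  (¬H ∨ ¬N): ¬N holds.
  (E ∨ ¬H ∨ ¬N): ¬N holds.
  (E ∨ ¬H ∨ ¬P): ¬P holds.
All clauses satisfied.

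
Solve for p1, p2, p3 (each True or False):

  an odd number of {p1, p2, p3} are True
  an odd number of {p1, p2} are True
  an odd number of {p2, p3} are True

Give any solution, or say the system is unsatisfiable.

p1 = False, p2 = True, p3 = False

{p1, p2, p3}: 1 true → odd ✓
{p1, p2}: 1 true → odd ✓
{p2, p3}: 1 true → odd ✓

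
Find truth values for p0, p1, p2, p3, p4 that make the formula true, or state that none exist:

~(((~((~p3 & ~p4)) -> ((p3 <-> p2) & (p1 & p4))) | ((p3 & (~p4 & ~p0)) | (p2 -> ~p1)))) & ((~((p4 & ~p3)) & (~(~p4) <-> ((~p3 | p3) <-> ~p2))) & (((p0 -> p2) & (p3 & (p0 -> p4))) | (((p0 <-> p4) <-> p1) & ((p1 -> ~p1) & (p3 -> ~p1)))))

The formula is unsatisfiable.

Case p1 = True: the formula simplifies to ~(((~((~p3 & ~p4)) -> ((p3 <-> p2) & p4)) | ((p3 & (~p4 & ~p0)) | ~p2))) & ((~((p4 & ~p3)) & (~(~p4) <-> ((~p3 | p3) <-> ~p2))) & ((p0 -> p2) & (p3 & (p0 -> p4)))).
  p3 = True: simplifies to ~(((p2 & p4) | ((~p4 & ~p0) | ~p2))) & ((~(~p4) <-> ~p2) & ((p0 -> p2) & (p0 -> p4))).
    p2 = True: simplifies to ~((p4 | (~p4 & ~p0))) & (~p4 & (p0 -> p4)).
      p4 = True: the conjunct ~((p4 | (~p4 & ~p0))) becomes ~((True | False)) = False.
      p4 = False: simplifies to ~(~p0) & ~p0.
        p0 = True: the conjunct ~p0 is False.
        p0 = False: the conjunct ~(~p0) becomes ~(~False) = False.
    p2 = False: the conjunct ~(((p2 & p4) | ((~p4 & ~p0) | ~p2))) becomes ~((False | True)) = False.
  p3 = False: the conjunct p3 is False.
Case p1 = False: the conjunct ~(((~((~p3 & ~p4)) -> ((p3 <-> p2) & (p1 & p4))) | ((p3 & (~p4 & ~p0)) | (p2 -> ~p1)))) becomes ~(((~p3 & ~p4) | True)) = False.
Both cases fail — unsatisfiable.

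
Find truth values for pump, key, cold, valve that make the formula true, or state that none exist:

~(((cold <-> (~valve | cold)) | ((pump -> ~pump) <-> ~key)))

pump: True, key: False, cold: False, valve: False

  ~(((cold <-> (~valve | cold)) | ((pump -> ~pump) <-> ~key))) = True
    (cold <-> (~valve | cold)) | ((pump -> ~pump) <-> ~key) = False
      cold <-> (~valve | cold) = False
        ~valve | cold = True
          ~valve = True
      (pump -> ~pump) <-> ~key = False
        pump -> ~pump = False
          ~pump = False
        ~key = True
The formula evaluates to True.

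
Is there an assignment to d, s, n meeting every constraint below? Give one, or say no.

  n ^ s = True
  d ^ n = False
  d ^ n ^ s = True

d=F; s=T; n=F

n ^ s = F ^ T = True ✓
d ^ n = F ^ F = False ✓
d ^ n ^ s = F ^ F ^ T = True ✓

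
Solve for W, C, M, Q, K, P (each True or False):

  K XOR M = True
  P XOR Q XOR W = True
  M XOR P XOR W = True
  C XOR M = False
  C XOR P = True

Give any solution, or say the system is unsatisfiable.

W = False, C = False, M = False, Q = False, K = True, P = True

K XOR M = T XOR F = True ✓
P XOR Q XOR W = T XOR F XOR F = True ✓
M XOR P XOR W = F XOR T XOR F = True ✓
C XOR M = F XOR F = False ✓
C XOR P = F XOR T = True ✓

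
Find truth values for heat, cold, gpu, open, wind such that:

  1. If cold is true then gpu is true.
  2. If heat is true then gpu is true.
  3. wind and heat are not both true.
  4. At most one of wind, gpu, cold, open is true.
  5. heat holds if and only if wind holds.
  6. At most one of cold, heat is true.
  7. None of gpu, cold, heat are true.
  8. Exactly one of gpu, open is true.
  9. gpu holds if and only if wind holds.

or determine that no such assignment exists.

heat = False, cold = False, gpu = False, open = True, wind = False

  (1) cold=F ⇒ gpu: vacuous ✓
  (2) heat=F ⇒ gpu: vacuous ✓
  (3) wind=F, heat=F — not both ✓
  (4) {wind, gpu, cold, open}: 1 true — at most one ✓
  (5) heat=F, wind=F — same ✓
  (6) {cold, heat}: 0 true — at most one ✓
  (7) {gpu, cold, heat}: 0 true — none ✓
  (8) {gpu, open}: 1 true — exactly one ✓
  (9) gpu=F, wind=F — same ✓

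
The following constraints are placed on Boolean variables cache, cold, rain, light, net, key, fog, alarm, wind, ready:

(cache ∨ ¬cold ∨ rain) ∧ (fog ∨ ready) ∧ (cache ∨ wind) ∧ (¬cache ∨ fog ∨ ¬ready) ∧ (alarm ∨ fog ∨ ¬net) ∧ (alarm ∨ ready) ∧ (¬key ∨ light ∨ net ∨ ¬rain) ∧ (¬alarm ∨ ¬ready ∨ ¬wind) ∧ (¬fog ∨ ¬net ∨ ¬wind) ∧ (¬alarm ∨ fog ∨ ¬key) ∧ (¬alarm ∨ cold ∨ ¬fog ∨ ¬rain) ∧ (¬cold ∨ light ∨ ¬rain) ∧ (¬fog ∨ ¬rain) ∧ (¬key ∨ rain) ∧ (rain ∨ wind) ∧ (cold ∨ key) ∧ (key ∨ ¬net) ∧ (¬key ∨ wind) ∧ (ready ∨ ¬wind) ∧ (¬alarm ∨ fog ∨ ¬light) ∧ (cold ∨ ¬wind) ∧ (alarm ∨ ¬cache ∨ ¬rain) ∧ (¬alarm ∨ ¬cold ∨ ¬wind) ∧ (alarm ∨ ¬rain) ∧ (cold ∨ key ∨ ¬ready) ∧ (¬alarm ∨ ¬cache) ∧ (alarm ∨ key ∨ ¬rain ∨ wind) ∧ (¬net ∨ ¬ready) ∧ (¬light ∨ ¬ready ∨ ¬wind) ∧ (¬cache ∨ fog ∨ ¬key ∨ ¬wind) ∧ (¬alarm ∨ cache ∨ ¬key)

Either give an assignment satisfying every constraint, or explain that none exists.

Set cache = True.
  then (¬alarm ∨ ¬cache) forces alarm = False.
  then (alarm ∨ ready) forces ready = True.
  then (alarm ∨ ¬cache ∨ ¬rain) forces rain = False.
  then (¬net ∨ ¬ready) forces net = False.
  then (¬cache ∨ fog ∨ ¬ready) forces fog = True.
  then (¬key ∨ rain) forces key = False.
  then (rain ∨ wind) forces wind = True.
  then (cold ∨ key) forces cold = True.
  then (¬light ∨ ¬ready ∨ ¬wind) forces light = False.
All clauses satisfied.

cache = True; cold = True; rain = False; light = False; net = False; key = False; fog = True; alarm = False; wind = True; ready = True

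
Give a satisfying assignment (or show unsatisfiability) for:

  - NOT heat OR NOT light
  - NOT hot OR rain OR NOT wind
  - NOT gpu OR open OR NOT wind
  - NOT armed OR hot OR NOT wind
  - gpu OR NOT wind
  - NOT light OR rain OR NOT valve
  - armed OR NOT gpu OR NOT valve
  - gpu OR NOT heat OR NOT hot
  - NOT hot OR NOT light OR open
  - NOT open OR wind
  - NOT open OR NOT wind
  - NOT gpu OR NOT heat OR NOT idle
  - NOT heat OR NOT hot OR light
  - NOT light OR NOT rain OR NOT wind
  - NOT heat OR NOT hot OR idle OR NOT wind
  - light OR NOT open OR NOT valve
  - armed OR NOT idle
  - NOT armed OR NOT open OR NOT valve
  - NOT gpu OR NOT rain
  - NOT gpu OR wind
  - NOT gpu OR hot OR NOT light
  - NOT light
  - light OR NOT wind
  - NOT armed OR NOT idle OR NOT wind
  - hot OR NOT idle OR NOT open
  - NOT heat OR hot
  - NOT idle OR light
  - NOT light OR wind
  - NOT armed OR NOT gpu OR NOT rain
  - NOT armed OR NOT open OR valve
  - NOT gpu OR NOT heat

open = False, idle = False, gpu = False, wind = False, armed = False, hot = True, rain = True, heat = False, valve = False, light = False

Unit clause (NOT light) forces light = False.
In (light OR NOT wind) only NOT wind is left, so wind = False.
In (NOT idle OR light) only NOT idle is left, so idle = False.
In (NOT open OR wind) only NOT open is left, so open = False.
In (NOT gpu OR wind) only NOT gpu is left, so gpu = False.
Set armed = False.
Set hot = True.
  then (gpu OR NOT heat OR NOT hot) forces heat = False.
Set rain = True.
Set valve = False.
All clauses satisfied.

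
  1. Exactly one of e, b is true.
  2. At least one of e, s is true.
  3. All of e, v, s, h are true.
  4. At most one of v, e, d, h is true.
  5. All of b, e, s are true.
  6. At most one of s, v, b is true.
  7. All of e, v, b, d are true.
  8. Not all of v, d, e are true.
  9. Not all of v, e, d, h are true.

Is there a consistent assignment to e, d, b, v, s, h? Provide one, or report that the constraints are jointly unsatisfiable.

Case d = True:
  (3) forces e = True.
  Constraint (4) is violated (e=T, d=T) — contradiction.
Case d = False:
  Constraint (7) is violated (d=F) — contradiction.
Both cases fail — unsatisfiable.

Unsatisfiable — no assignment works.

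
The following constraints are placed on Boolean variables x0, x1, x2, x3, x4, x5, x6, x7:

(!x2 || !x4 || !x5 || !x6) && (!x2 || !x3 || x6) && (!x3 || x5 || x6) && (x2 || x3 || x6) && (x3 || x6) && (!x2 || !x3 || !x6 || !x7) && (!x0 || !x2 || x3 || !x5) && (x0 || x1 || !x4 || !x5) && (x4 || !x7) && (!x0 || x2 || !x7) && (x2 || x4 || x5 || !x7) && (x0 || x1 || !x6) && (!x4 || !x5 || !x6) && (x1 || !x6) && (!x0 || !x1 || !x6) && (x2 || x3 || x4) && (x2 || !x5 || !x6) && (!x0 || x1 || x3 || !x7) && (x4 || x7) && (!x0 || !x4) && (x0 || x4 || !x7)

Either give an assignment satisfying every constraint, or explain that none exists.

x0=F, x1=T, x2=T, x3=F, x4=T, x5=F, x6=T, x7=T

Try x0 = True:
  (!x0 || !x4) forces x4 = False.
  (x4 || !x7) forces x7 = False.
  clause (x4 || x7) is falsified — backtrack.
So x0 = False.
Set x1 = True.
Set x2 = True.
Set x3 = False.
  then (x3 || x6) forces x6 = True.
Set x4 = True.
  then (!x2 || !x4 || !x5 || !x6) forces x5 = False.
Set x7 = True.
All clauses satisfied.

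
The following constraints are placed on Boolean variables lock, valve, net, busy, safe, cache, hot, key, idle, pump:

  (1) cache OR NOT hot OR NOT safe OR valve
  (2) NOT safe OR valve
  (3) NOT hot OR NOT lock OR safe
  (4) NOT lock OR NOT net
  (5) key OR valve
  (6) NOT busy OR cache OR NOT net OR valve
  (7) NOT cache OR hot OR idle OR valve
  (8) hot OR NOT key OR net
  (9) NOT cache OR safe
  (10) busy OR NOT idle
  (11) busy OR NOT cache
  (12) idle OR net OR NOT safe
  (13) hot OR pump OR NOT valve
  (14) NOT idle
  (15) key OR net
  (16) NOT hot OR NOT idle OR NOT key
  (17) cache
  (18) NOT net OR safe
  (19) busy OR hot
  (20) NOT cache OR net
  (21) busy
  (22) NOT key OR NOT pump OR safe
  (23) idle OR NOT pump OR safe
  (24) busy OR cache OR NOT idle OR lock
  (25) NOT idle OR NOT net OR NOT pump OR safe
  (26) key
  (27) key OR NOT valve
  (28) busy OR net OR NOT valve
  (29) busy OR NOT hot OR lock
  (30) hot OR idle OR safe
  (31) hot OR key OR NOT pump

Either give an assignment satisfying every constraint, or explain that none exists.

Unit clause (NOT idle) forces idle = False.
Unit clause (cache) forces cache = True.
In (NOT cache OR net) only net is left, so net = True.
Unit clause (busy) forces busy = True.
Unit clause (key) forces key = True.
In (NOT lock OR NOT net) only NOT lock is left, so lock = False.
In (NOT cache OR safe) only safe is left, so safe = True.
In (NOT safe OR valve) only valve is left, so valve = True.
Set hot = False.
  then (hot OR pump OR NOT valve) forces pump = True.
All clauses satisfied.

lock=F, valve=T, net=T, busy=T, safe=T, cache=T, hot=F, key=T, idle=F, pump=T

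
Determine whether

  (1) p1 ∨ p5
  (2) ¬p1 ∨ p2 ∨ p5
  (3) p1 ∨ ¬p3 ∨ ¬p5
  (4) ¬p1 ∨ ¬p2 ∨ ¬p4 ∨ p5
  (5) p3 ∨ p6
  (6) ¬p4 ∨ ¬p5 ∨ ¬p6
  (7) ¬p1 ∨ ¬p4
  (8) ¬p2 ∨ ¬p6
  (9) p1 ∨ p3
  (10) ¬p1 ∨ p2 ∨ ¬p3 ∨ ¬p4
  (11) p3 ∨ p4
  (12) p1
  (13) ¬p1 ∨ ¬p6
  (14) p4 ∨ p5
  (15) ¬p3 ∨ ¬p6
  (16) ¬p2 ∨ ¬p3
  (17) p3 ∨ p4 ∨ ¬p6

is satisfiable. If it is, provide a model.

Unit clause (p1) forces p1 = True.
In (¬p1 ∨ ¬p6) only ¬p6 is left, so p6 = False.
In (p3 ∨ p6) only p3 is left, so p3 = True.
In (¬p1 ∨ ¬p4) only ¬p4 is left, so p4 = False.
In (p4 ∨ p5) only p5 is left, so p5 = True.
In (¬p2 ∨ ¬p3) only ¬p2 is left, so p2 = False.
All clauses satisfied.

p1: True, p2: False, p3: True, p4: False, p5: True, p6: False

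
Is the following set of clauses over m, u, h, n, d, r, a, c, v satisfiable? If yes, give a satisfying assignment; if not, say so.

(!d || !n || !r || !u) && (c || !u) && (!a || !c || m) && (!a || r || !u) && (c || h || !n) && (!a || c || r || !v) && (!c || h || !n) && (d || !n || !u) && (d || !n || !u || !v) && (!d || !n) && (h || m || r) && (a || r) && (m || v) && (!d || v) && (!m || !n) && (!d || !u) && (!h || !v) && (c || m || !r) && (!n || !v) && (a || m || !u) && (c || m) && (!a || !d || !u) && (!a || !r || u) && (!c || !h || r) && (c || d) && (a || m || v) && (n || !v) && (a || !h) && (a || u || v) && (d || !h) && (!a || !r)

Set m = True.
  then (!m || !n) forces n = False.
  then (n || !v) forces v = False.
  then (!d || v) forces d = False.
  then (c || d) forces c = True.
  then (d || !h) forces h = False.
Set u = False.
  then (a || u || v) forces a = True.
  then (!a || !r) forces r = False.
All clauses satisfied.

m = True, u = False, h = False, n = False, d = False, r = False, a = True, c = True, v = False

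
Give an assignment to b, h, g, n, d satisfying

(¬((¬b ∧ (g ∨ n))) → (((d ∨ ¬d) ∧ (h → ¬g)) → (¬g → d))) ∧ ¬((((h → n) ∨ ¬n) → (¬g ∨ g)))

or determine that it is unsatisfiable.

Unsatisfiable — no assignment works.

The conjunct ¬((((h → n) ∨ ¬n) → (¬g ∨ g))) is unsatisfiable on its own:
  h=F, g=F, n=F: evaluates to False.
  h=F, g=F, n=T: evaluates to False.
  h=F, g=T, n=F: evaluates to False.
  h=F, g=T, n=T: evaluates to False.
  h=T, g=F, n=F: evaluates to False.
  h=T, g=F, n=T: evaluates to False.
  h=T, g=T, n=F: evaluates to False.
  h=T, g=T, n=T: evaluates to False.
So the whole conjunction is unsatisfiable.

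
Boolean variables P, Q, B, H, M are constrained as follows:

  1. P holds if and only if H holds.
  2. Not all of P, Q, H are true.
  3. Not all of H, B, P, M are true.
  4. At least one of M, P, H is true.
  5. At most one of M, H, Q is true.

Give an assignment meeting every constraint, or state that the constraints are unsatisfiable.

P=F, Q=F, B=F, H=F, M=T

  (1) P=F, H=F — same ✓
  (2) {P, Q, H}: 0/3 true — not all ✓
  (3) {H, B, P, M}: 1/4 true — not all ✓
  (4) {M, P, H}: 1 true — at least one ✓
  (5) {M, H, Q}: 1 true — at most one ✓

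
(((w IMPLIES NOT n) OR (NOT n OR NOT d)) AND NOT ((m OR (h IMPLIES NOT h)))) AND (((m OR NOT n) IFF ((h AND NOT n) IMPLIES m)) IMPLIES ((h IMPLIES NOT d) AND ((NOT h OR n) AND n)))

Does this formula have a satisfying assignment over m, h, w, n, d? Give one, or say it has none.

m: False, h: True, w: False, n: False, d: True

  ((w IMPLIES NOT n) OR (NOT n OR NOT d)) AND NOT ((m OR (h IMPLIES NOT h))) = True
    (w IMPLIES NOT n) OR (NOT n OR NOT d) = True
      w IMPLIES NOT n = True
        NOT n = True
      NOT n OR NOT d = True
        NOT n = True
        NOT d = False
    NOT ((m OR (h IMPLIES NOT h))) = True
      m OR (h IMPLIES NOT h) = False
        h IMPLIES NOT h = False
          NOT h = False
  ((m OR NOT n) IFF ((h AND NOT n) IMPLIES m)) IMPLIES ((h IMPLIES NOT d) AND ((NOT h OR n) AND n)) = True
    (m OR NOT n) IFF ((h AND NOT n) IMPLIES m) = False
      m OR NOT n = True
        NOT n = True
      (h AND NOT n) IMPLIES m = False
        h AND NOT n = True
          NOT n = True
    (h IMPLIES NOT d) AND ((NOT h OR n) AND n) = False
      h IMPLIES NOT d = False
        NOT d = False
      (NOT h OR n) AND n = False
        NOT h OR n = False
          NOT h = False
Both conjuncts True, so the formula holds.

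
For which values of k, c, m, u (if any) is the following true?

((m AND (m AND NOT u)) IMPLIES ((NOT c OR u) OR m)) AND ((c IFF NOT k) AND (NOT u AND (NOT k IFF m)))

k=T, c=F, m=F, u=F

  (m AND (m AND NOT u)) IMPLIES ((NOT c OR u) OR m) = True
    m AND (m AND NOT u) = False
      m AND NOT u = False
        NOT u = True
    (NOT c OR u) OR m = True
      NOT c OR u = True
        NOT c = True
  (c IFF NOT k) AND (NOT u AND (NOT k IFF m)) = True
    c IFF NOT k = True
      NOT k = False
    NOT u AND (NOT k IFF m) = True
      NOT u = True
      NOT k IFF m = True
        NOT k = False
Both conjuncts True, so the formula holds.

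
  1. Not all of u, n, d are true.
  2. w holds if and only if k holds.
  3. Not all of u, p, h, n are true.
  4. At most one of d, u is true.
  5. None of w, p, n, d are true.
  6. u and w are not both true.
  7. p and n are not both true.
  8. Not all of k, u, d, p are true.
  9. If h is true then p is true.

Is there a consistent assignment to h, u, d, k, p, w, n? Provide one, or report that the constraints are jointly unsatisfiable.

h = False; u = True; d = False; k = False; p = False; w = False; n = False

  (1) {u, n, d}: 1/3 true — not all ✓
  (2) w=F, k=F — same ✓
  (3) {u, p, h, n}: 1/4 true — not all ✓
  (4) {d, u}: 1 true — at most one ✓
  (5) {w, p, n, d}: 0 true — none ✓
  (6) u=T, w=F — not both ✓
  (7) p=F, n=F — not both ✓
  (8) {k, u, d, p}: 1/4 true — not all ✓
  (9) h=F ⇒ p: vacuous ✓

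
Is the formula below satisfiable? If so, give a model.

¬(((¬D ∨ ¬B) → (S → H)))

S = True; D = False; B = True; H = False

  ¬(((¬D ∨ ¬B) → (S → H))) = True
    (¬D ∨ ¬B) → (S → H) = False
      ¬D ∨ ¬B = True
        ¬D = True
        ¬B = False
      S → H = False
The formula evaluates to True.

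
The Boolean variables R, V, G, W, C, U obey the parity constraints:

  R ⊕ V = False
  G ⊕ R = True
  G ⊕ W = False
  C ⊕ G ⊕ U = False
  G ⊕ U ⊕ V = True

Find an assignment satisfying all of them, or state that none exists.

R = True; V = True; G = False; W = False; C = False; U = False

R ⊕ V = T ⊕ T = False ✓
G ⊕ R = F ⊕ T = True ✓
G ⊕ W = F ⊕ F = False ✓
C ⊕ G ⊕ U = F ⊕ F ⊕ F = False ✓
G ⊕ U ⊕ V = F ⊕ F ⊕ T = True ✓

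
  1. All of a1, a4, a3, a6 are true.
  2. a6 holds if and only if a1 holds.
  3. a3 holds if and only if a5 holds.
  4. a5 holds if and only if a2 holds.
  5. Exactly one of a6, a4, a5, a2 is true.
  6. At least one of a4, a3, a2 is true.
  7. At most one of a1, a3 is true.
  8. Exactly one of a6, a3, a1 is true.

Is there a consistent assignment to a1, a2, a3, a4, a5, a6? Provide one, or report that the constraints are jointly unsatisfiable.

Case a3 = True:
  (1) forces a1 = True.
  Constraint (7) is violated (a1=T, a3=T) — contradiction.
Case a3 = False:
  Constraint (1) is violated (a3=F) — contradiction.
Both cases fail — unsatisfiable.

Unsatisfiable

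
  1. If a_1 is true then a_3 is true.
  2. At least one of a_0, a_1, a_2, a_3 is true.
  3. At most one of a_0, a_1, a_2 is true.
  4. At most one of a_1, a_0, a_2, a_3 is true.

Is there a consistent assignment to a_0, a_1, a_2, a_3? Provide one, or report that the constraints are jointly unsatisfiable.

a_0 = False, a_1 = False, a_2 = False, a_3 = True

  (1) a_1=F ⇒ a_3: vacuous ✓
  (2) {a_0, a_1, a_2, a_3}: 1 true — at least one ✓
  (3) {a_0, a_1, a_2}: 0 true — at most one ✓
  (4) {a_1, a_0, a_2, a_3}: 1 true — at most one ✓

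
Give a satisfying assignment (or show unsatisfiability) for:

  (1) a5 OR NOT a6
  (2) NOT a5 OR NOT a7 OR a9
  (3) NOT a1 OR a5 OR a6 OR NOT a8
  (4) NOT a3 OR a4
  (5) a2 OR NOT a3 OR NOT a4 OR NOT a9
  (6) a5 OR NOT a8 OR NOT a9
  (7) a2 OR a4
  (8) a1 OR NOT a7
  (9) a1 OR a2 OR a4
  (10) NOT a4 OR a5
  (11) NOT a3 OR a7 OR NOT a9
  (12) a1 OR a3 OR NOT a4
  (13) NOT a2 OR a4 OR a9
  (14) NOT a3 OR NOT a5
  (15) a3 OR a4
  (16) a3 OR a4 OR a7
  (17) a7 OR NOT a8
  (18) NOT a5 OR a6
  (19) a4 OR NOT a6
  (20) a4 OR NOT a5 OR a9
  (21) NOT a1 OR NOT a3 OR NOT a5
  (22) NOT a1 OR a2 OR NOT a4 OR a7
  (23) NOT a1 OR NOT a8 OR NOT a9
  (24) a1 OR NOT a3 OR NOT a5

a1 = True; a2 = True; a3 = False; a4 = True; a5 = True; a6 = True; a7 = False; a8 = False; a9 = False

Set a1 = True.
Set a2 = True.
Try a3 = True:
  (NOT a3 OR a4) forces a4 = True.
  (NOT a4 OR a5) forces a5 = True.
  clause (NOT a3 OR NOT a5) is falsified — backtrack.
So a3 = False.
  then (a3 OR a4) forces a4 = True.
  then (NOT a4 OR a5) forces a5 = True.
  then (NOT a5 OR a6) forces a6 = True.
Set a7 = False.
  then (a7 OR NOT a8) forces a8 = False.
Set a9 = False.
All clauses satisfied.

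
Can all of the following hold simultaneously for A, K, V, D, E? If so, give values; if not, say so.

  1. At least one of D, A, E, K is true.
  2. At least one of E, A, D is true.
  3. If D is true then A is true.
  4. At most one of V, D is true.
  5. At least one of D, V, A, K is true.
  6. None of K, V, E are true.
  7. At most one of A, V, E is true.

A: True, K: False, V: False, D: False, E: False

  (1) {D, A, E, K}: 1 true — at least one ✓
  (2) {E, A, D}: 1 true — at least one ✓
  (3) D=F ⇒ A: vacuous ✓
  (4) {V, D}: 0 true — at most one ✓
  (5) {D, V, A, K}: 1 true — at least one ✓
  (6) {K, V, E}: 0 true — none ✓
  (7) {A, V, E}: 1 true — at most one ✓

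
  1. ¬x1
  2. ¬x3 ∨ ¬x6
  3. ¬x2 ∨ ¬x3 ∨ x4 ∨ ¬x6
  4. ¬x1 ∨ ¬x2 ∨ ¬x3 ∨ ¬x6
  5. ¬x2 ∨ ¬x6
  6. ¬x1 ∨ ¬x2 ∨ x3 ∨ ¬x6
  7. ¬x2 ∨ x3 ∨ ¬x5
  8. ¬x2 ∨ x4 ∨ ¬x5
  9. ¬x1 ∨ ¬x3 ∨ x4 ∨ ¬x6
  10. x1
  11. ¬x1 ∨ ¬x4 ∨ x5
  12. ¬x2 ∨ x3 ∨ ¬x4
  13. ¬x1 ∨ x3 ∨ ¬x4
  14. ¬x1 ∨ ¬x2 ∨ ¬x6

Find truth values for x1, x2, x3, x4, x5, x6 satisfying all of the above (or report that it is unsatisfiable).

Case x1 = True:
  Clause (¬x1) is falsified — contradiction.
Case x1 = False:
  Clause (x1) is falsified — contradiction.
Both cases fail, so the formula is unsatisfiable.

The formula is unsatisfiable.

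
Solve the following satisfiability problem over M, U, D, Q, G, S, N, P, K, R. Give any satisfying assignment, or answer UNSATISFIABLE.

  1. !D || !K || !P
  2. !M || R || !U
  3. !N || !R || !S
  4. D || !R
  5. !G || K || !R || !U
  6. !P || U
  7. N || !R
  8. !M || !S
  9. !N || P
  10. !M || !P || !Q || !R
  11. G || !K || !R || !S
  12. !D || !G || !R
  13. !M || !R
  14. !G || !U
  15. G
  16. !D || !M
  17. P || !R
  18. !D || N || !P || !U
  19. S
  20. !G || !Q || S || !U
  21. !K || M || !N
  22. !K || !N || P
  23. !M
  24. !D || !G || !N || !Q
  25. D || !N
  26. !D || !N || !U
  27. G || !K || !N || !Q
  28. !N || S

M: False, U: False, D: False, Q: False, G: True, S: True, N: False, P: False, K: True, R: False

Unit clause (G) forces G = True.
Unit clause (S) forces S = True.
Unit clause (!M) forces M = False.
In (!G || !U) only !U is left, so U = False.
In (!P || U) only !P is left, so P = False.
In (!N || P) only !N is left, so N = False.
In (P || !R) only !R is left, so R = False.
Set D = False.
Set Q = False.
Set K = True.
All clauses satisfied.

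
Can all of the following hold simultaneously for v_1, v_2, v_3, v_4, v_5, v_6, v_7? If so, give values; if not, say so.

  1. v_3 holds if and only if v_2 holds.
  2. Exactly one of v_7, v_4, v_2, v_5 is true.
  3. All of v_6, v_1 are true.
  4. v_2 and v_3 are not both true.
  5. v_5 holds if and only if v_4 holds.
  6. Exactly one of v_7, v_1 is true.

Case v_5 = True:
  (2) with v_5=T forces v_7 = False.
  (2) with v_5=T forces v_4 = False.
  Constraint (5) is violated (v_5=T, v_4=F) — contradiction.
Case v_5 = False:
  (3) forces v_6 = True.
  (3) forces v_1 = True.
  (5) with v_5=F forces v_4 = False.
  (6) with v_1=T forces v_7 = False.
  (2) with v_7=F, v_4=F, v_5=F forces v_2 = True.
  (1) with v_2=T forces v_3 = True.
  Constraint (4) is violated (v_2=T, v_3=T) — contradiction.
Both cases fail — unsatisfiable.

UNSATISFIABLE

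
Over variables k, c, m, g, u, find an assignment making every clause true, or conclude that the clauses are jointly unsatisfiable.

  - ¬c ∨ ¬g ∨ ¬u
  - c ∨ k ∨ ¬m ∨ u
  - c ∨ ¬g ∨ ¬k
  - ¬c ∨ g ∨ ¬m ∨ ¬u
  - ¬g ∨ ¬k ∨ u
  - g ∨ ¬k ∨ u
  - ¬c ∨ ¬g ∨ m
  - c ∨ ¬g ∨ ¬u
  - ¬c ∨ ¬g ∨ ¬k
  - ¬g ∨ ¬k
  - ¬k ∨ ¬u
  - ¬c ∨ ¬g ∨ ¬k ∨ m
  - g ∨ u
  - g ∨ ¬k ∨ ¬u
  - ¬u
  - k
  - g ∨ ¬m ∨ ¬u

Case k = True:
  (¬g ∨ ¬k) forces g = False.
  (g ∨ ¬k ∨ u) forces u = True.
  Clause (¬k ∨ ¬u) is falsified — contradiction.
Case k = False:
  Clause (k) is falsified — contradiction.
Both cases fail, so the formula is unsatisfiable.

No satisfying assignment exists.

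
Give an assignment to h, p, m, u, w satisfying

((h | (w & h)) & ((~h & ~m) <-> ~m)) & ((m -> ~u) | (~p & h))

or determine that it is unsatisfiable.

h: True; p: True; m: True; u: False; w: True

  (h | (w & h)) & ((~h & ~m) <-> ~m) = True
    h | (w & h) = True
      w & h = True
    (~h & ~m) <-> ~m = True
      ~h & ~m = False
        ~h = False
        ~m = False
      ~m = False
  (m -> ~u) | (~p & h) = True
    m -> ~u = True
      ~u = True
    ~p & h = False
      ~p = False
Both conjuncts True, so the formula holds.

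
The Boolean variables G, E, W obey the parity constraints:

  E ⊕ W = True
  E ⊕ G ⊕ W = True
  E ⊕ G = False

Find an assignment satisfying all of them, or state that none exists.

G: False; E: False; W: True

E ⊕ W = F ⊕ T = True ✓
E ⊕ G ⊕ W = F ⊕ F ⊕ T = True ✓
E ⊕ G = F ⊕ F = False ✓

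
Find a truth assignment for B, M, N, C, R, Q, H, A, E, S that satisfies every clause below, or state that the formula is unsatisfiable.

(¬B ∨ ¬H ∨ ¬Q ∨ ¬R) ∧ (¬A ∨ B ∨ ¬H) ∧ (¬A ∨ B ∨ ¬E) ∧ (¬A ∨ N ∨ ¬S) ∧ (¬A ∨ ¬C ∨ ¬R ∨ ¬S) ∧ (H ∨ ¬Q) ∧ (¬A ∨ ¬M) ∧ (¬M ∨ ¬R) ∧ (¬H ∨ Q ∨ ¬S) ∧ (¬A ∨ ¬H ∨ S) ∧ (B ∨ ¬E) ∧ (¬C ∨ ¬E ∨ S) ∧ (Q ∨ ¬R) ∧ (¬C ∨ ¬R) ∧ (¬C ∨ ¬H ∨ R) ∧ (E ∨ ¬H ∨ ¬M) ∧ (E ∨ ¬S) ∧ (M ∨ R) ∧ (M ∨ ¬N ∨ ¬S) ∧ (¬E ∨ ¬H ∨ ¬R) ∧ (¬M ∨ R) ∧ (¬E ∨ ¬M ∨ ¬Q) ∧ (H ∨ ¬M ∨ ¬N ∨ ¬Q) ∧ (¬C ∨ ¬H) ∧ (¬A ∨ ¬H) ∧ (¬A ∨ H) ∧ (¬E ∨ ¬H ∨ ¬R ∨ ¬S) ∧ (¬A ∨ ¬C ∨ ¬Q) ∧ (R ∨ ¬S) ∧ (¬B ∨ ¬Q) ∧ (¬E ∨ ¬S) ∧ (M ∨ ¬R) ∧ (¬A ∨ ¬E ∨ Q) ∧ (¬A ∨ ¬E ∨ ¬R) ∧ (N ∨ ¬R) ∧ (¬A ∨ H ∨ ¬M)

No satisfying assignment exists.

Case R = True:
  (¬M ∨ ¬R) forces M = False.
  Clause (M ∨ ¬R) is falsified — contradiction.
Case R = False:
  (M ∨ R) forces M = True.
  Clause (¬M ∨ R) is falsified — contradiction.
Both cases fail, so the formula is unsatisfiable.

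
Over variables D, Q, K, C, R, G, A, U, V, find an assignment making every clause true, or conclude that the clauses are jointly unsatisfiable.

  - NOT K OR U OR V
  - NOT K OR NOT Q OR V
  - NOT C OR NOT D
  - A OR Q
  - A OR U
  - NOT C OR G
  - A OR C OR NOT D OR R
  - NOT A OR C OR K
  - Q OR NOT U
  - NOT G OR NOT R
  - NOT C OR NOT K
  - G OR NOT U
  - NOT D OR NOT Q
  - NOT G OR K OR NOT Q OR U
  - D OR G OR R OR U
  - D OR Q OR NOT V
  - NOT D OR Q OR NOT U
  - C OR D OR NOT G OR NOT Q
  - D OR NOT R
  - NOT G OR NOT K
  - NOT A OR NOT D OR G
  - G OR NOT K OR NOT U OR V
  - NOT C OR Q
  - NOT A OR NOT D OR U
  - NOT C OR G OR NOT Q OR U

D=F, Q=T, K=F, C=T, R=F, G=T, A=F, U=T, V=T

Set D = False.
  then (D OR NOT R) forces R = False.
Set Q = True.
Try K = True:
  (NOT K OR NOT Q OR V) forces V = True.
  (NOT C OR NOT K) forces C = False.
  (C OR D OR NOT G OR NOT Q) forces G = False.
  (G OR NOT U) forces U = False.
  clause (D OR G OR R OR U) is falsified — backtrack.
So K = False.
Try C = False:
  (NOT A OR C OR K) forces A = False.
  (A OR U) forces U = True.
  (G OR NOT U) forces G = True.
  clause (C OR D OR NOT G OR NOT Q) is falsified — backtrack.
So C = True.
  then (NOT C OR G) forces G = True.
  then (NOT G OR K OR NOT Q OR U) forces U = True.
Set A = False.
Set V = True.
All clauses satisfied.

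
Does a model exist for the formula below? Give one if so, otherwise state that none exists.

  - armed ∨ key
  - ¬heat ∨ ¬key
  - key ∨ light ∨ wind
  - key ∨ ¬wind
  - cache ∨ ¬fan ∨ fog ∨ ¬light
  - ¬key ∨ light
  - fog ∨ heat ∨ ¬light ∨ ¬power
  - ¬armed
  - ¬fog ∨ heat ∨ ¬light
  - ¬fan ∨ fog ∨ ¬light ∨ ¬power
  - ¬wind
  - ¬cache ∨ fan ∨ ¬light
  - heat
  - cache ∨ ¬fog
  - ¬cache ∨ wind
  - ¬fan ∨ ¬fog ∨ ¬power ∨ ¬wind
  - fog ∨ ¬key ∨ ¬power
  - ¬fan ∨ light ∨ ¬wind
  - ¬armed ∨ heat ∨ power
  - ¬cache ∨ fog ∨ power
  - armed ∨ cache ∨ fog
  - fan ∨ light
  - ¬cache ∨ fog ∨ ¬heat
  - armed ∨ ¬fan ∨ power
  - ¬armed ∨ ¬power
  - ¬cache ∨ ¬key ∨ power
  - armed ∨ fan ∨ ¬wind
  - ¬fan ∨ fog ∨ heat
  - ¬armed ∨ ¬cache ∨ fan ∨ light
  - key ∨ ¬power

UNSATISFIABLE

Case key = True:
  (¬heat ∨ ¬key) forces heat = False.
  Clause (heat) is falsified — contradiction.
Case key = False:
  (armed ∨ key) forces armed = True.
  Clause (¬armed) is falsified — contradiction.
Both cases fail, so the formula is unsatisfiable.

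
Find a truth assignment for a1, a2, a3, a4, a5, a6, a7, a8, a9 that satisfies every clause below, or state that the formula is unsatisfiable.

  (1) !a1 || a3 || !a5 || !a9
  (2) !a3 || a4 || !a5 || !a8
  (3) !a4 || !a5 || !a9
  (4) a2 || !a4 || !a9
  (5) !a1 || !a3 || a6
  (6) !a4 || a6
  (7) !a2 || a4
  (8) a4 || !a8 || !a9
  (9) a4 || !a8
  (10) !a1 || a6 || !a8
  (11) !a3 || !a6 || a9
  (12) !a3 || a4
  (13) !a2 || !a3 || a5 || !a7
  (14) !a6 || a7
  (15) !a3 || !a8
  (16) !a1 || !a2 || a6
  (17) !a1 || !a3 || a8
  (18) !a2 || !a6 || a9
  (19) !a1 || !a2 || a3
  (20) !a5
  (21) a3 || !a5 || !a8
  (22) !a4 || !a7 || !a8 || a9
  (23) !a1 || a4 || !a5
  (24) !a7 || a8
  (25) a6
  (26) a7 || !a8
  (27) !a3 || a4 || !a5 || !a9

a1 = False, a2 = True, a3 = False, a4 = True, a5 = False, a6 = True, a7 = True, a8 = True, a9 = True

Unit clause (!a5) forces a5 = False.
Unit clause (a6) forces a6 = True.
In (!a6 || a7) only a7 is left, so a7 = True.
In (!a7 || a8) only a8 is left, so a8 = True.
In (a4 || !a8) only a4 is left, so a4 = True.
In (!a3 || !a8) only !a3 is left, so a3 = False.
In (!a4 || !a7 || !a8 || a9) only a9 is left, so a9 = True.
In (a2 || !a4 || !a9) only a2 is left, so a2 = True.
In (!a1 || !a2 || a3) only !a1 is left, so a1 = False.
All clauses satisfied.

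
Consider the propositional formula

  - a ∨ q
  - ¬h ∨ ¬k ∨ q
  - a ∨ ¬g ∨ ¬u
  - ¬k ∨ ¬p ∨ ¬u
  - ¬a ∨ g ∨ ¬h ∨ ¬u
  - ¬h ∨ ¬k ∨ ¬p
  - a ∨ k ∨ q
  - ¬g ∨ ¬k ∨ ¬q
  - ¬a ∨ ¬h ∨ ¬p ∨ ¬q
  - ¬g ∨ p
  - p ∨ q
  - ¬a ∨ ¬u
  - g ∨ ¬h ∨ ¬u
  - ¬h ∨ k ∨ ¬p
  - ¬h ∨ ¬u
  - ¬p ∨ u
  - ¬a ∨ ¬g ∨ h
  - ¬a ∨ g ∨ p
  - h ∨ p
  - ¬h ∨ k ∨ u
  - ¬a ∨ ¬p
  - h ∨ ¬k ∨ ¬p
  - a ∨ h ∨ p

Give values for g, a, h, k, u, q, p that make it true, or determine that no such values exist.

g: False, a: False, h: False, k: False, u: True, q: True, p: True

Try g = True:
  (¬g ∨ p) forces p = True.
  (¬p ∨ u) forces u = True.
  (a ∨ ¬g ∨ ¬u) forces a = True.
  clause (¬a ∨ ¬u) is falsified — backtrack.
So g = False.
Set a = False.
  then (a ∨ q) forces q = True.
Set h = False.
  then (h ∨ p) forces p = True.
  then (h ∨ ¬k ∨ ¬p) forces k = False.
  then (¬p ∨ u) forces u = True.
All clauses satisfied.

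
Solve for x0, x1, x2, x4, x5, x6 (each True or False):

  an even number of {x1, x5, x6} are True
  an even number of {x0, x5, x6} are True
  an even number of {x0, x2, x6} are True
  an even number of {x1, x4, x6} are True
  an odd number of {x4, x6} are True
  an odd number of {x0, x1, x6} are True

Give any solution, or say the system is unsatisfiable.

x0 = True, x1 = True, x2 = False, x4 = False, x5 = False, x6 = True

{x1, x5, x6}: 2 true → even ✓
{x0, x5, x6}: 2 true → even ✓
{x0, x2, x6}: 2 true → even ✓
{x1, x4, x6}: 2 true → even ✓
{x4, x6}: 1 true → odd ✓
{x0, x1, x6}: 3 true → odd ✓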